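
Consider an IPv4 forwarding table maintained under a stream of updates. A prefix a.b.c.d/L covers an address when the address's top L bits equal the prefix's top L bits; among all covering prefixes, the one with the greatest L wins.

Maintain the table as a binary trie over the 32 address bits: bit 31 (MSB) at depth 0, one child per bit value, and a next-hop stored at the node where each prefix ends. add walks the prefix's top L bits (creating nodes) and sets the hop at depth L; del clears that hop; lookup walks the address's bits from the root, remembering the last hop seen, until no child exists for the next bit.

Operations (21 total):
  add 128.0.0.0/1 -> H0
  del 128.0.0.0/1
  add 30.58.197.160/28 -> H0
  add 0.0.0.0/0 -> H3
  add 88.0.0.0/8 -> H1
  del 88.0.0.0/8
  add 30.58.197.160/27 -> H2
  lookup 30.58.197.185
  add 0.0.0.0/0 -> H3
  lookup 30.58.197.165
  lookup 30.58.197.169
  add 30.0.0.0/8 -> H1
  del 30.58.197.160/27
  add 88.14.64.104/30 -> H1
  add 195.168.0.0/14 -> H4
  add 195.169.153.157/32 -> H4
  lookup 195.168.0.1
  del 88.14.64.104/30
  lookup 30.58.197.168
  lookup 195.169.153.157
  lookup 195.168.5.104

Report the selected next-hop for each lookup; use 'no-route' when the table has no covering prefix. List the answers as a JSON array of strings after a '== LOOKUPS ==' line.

Process each operation:
  add 128.0.0.0/1 -> H0 at depth 1
  del 128.0.0.0/1 (clear depth 1)
  add 30.58.197.160/28 -> H0 at depth 28
  add 0.0.0.0/0 -> H3 at depth 0
  add 88.0.0.0/8 -> H1 at depth 8
  del 88.0.0.0/8 (clear depth 8)
  add 30.58.197.160/27 -> H2 at depth 27
  ? 30.58.197.185  path d0:H3→d1:-→d2:-→d3:-→d4:-→d5:-→d6:-→d7:-→d8:-→d9:-→d10:-→d11:-→d12:-→d13:-→d14:-→d15:-→d16:-→d17:-→d18:-→d19:-→d20:-→d21:-→d22:-→d23:-→d24:-→d25:-→d26:-→d27:H2  best=H2
  add 0.0.0.0/0 -> H3 at depth 0
  ? 30.58.197.165  path d0:H3→d1:-→d2:-→d3:-→d4:-→d5:-→d6:-→d7:-→d8:-→d9:-→d10:-→d11:-→d12:-→d13:-→d14:-→d15:-→d16:-→d17:-→d18:-→d19:-→d20:-→d21:-→d22:-→d23:-→d24:-→d25:-→d26:-→d27:H2→d28:H0  best=H0
  ? 30.58.197.169  path d0:H3→d1:-→d2:-→d3:-→d4:-→d5:-→d6:-→d7:-→d8:-→d9:-→d10:-→d11:-→d12:-→d13:-→d14:-→d15:-→d16:-→d17:-→d18:-→d19:-→d20:-→d21:-→d22:-→d23:-→d24:-→d25:-→d26:-→d27:H2→d28:H0  best=H0
  add 30.0.0.0/8 -> H1 at depth 8
  del 30.58.197.160/27 (clear depth 27)
  add 88.14.64.104/30 -> H1 at depth 30
  add 195.168.0.0/14 -> H4 at depth 14
  add 195.169.153.157/32 -> H4 at depth 32
  ? 195.168.0.1  path d0:H3→d1:-→d2:-→d3:-→d4:-→d5:-→d6:-→d7:-→d8:-→d9:-→d10:-→d11:-→d12:-→d13:-→d14:H4→d15:-  best=H4
  del 88.14.64.104/30 (clear depth 30)
  ? 30.58.197.168  path d0:H3→d1:-→d2:-→d3:-→d4:-→d5:-→d6:-→d7:-→d8:H1→d9:-→d10:-→d11:-→d12:-→d13:-→d14:-→d15:-→d16:-→d17:-→d18:-→d19:-→d20:-→d21:-→d22:-→d23:-→d24:-→d25:-→d26:-→d27:-→d28:H0  best=H0
  ? 195.169.153.157  path d0:H3→d1:-→d2:-→d3:-→d4:-→d5:-→d6:-→d7:-→d8:-→d9:-→d10:-→d11:-→d12:-→d13:-→d14:H4→d15:-→d16:-→d17:-→d18:-→d19:-→d20:-→d21:-→d22:-→d23:-→d24:-→d25:-→d26:-→d27:-→d28:-→d29:-→d30:-→d31:-→d32:H4  best=H4
  ? 195.168.5.104  path d0:H3→d1:-→d2:-→d3:-→d4:-→d5:-→d6:-→d7:-→d8:-→d9:-→d10:-→d11:-→d12:-→d13:-→d14:H4→d15:-  best=H4

== LOOKUPS ==
["H2","H0","H0","H4","H0","H4","H4"]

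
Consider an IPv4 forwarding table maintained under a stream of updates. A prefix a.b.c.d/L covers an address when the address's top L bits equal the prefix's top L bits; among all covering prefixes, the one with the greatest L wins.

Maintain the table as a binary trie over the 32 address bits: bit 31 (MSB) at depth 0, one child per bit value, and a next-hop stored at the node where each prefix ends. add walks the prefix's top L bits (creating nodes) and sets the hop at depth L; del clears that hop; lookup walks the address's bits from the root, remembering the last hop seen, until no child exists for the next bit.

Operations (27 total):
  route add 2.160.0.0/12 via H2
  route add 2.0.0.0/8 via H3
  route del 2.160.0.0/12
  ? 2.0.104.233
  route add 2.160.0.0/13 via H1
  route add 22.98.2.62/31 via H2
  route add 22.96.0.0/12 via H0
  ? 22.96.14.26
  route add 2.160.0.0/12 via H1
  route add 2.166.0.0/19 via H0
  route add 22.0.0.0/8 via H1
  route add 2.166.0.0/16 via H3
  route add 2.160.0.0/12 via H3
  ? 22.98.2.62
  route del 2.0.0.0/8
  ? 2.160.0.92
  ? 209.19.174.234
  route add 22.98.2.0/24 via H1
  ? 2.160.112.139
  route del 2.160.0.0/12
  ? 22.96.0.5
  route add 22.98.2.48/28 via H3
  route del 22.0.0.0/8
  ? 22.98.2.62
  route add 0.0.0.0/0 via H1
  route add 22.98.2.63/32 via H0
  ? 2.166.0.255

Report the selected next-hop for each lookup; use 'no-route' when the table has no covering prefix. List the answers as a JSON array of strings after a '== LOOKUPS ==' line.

Apply in order:
  + 2.160.0.0/12 (H2) depth=12
  + 2.0.0.0/8 (H3) depth=8
  - 2.160.0.0/12 clear@12
  lookup 2.0.104.233: bits 00000010 walk d0:-→d1:-→d2:-→d3:-→d4:-→d5:-→d6:-→d7:-→d8:H3 -> H3
  + 2.160.0.0/13 (H1) depth=13
  + 22.98.2.62/31 (H2) depth=31
  + 22.96.0.0/12 (H0) depth=12
  lookup 22.96.14.26: bits 00010110011000 walk d0:-→d1:-→d2:-→d3:-→d4:-→d5:-→d6:-→d7:-→d8:-→d9:-→d10:-→d11:-→d12:H0→d13:-→d14:- -> H0
  + 2.160.0.0/12 (H1) depth=12
  + 2.166.0.0/19 (H0) depth=19
  + 22.0.0.0/8 (H1) depth=8
  + 2.166.0.0/16 (H3) depth=16
  + 2.160.0.0/12 (H3) depth=12
  lookup 22.98.2.62: bits 0001011001100010000000100011111 walk d0:-→d1:-→d2:-→d3:-→d4:-→d5:-→d6:-→d7:-→d8:H1→d9:-→d10:-→d11:-→d12:H0→d13:-→d14:-→d15:-→d16:-→d17:-→d18:-→d19:-→d20:-→d21:-→d22:-→d23:-→d24:-→d25:-→d26:-→d27:-→d28:-→d29:-→d30:-→d31:H2 -> H2
  - 2.0.0.0/8 clear@8
  lookup 2.160.0.92: bits 0000001010100 walk d0:-→d1:-→d2:-→d3:-→d4:-→d5:-→d6:-→d7:-→d8:-→d9:-→d10:-→d11:-→d12:H3→d13:H1 -> H1
  lookup 209.19.174.234: bits ε walk d0:- -> no-route
  + 22.98.2.0/24 (H1) depth=24
  lookup 2.160.112.139: bits 0000001010100 walk d0:-→d1:-→d2:-→d3:-→d4:-→d5:-→d6:-→d7:-→d8:-→d9:-→d10:-→d11:-→d12:H3→d13:H1 -> H1
  - 2.160.0.0/12 clear@12
  lookup 22.96.0.5: bits 00010110011000 walk d0:-→d1:-→d2:-→d3:-→d4:-→d5:-→d6:-→d7:-→d8:H1→d9:-→d10:-→d11:-→d12:H0→d13:-→d14:- -> H0
  + 22.98.2.48/28 (H3) depth=28
  - 22.0.0.0/8 clear@8
  lookup 22.98.2.62: bits 0001011001100010000000100011111 walk d0:-→d1:-→d2:-→d3:-→d4:-→d5:-→d6:-→d7:-→d8:-→d9:-→d10:-→d11:-→d12:H0→d13:-→d14:-→d15:-→d16:-→d17:-→d18:-→d19:-→d20:-→d21:-→d22:-→d23:-→d24:H1→d25:-→d26:-→d27:-→d28:H3→d29:-→d30:-→d31:H2 -> H2
  + 0.0.0.0/0 (H1) depth=0
  + 22.98.2.63/32 (H0) depth=32
  lookup 2.166.0.255: bits 0000001010100110000 walk d0:H1→d1:-→d2:-→d3:-→d4:-→d5:-→d6:-→d7:-→d8:-→d9:-→d10:-→d11:-→d12:-→d13:H1→d14:-→d15:-→d16:H3→d17:-→d18:-→d19:H0 -> H0

== LOOKUPS ==
["H3","H0","H2","H1","no-route","H1","H0","H2","H0"]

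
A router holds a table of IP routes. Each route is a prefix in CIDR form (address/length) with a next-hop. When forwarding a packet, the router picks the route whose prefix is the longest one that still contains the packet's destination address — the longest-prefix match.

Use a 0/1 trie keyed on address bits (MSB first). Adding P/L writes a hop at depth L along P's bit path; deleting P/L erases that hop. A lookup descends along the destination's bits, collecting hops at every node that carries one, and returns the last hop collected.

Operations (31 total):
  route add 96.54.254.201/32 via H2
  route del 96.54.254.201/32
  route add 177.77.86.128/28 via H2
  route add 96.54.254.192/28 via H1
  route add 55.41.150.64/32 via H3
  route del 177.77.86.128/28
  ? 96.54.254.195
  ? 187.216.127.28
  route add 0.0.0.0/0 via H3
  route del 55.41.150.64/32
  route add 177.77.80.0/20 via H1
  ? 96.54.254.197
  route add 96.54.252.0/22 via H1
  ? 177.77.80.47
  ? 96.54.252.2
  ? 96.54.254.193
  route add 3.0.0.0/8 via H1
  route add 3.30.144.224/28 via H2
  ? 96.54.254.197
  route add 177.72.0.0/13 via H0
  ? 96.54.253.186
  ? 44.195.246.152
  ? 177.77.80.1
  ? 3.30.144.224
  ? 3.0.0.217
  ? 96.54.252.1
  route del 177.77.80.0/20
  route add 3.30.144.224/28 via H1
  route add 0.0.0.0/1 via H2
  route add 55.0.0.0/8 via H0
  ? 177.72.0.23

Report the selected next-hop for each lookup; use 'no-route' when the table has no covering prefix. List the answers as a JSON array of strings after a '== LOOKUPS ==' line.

Apply in order:
  add 96.54.254.201/32 -> H2 at depth 32
  - 96.54.254.201/32 clear@32
  add 177.77.86.128/28 -> H2 at depth 28
  add 96.54.254.192/28 -> H1 at depth 28
  add 55.41.150.64/32 -> H3 at depth 32
  - 177.77.86.128/28 clear@28
  lookup 96.54.254.195: bits 0110000000110110111111101100 walk d0:-→d1:-→d2:-→d3:-→d4:-→d5:-→d6:-→d7:-→d8:-→d9:-→d10:-→d11:-→d12:-→d13:-→d14:-→d15:-→d16:-→d17:-→d18:-→d19:-→d20:-→d21:-→d22:-→d23:-→d24:-→d25:-→d26:-→d27:-→d28:H1 -> H1
  lookup 187.216.127.28: bits 1011 walk d0:-→d1:-→d2:-→d3:-→d4:- -> no-route
  add 0.0.0.0/0 -> H3 at depth 0
  - 55.41.150.64/32 clear@32
  add 177.77.80.0/20 -> H1 at depth 20
  lookup 96.54.254.197: bits 0110000000110110111111101100 walk d0:H3→d1:-→d2:-→d3:-→d4:-→d5:-→d6:-→d7:-→d8:-→d9:-→d10:-→d11:-→d12:-→d13:-→d14:-→d15:-→d16:-→d17:-→d18:-→d19:-→d20:-→d21:-→d22:-→d23:-→d24:-→d25:-→d26:-→d27:-→d28:H1 -> H1
  add 96.54.252.0/22 -> H1 at depth 22
  lookup 177.77.80.47: bits 101100010100110101010 walk d0:H3→d1:-→d2:-→d3:-→d4:-→d5:-→d6:-→d7:-→d8:-→d9:-→d10:-→d11:-→d12:-→d13:-→d14:-→d15:-→d16:-→d17:-→d18:-→d19:-→d20:H1→d21:- -> H1
  lookup 96.54.252.2: bits 0110000000110110111111 walk d0:H3→d1:-→d2:-→d3:-→d4:-→d5:-→d6:-→d7:-→d8:-→d9:-→d10:-→d11:-→d12:-→d13:-→d14:-→d15:-→d16:-→d17:-→d18:-→d19:-→d20:-→d21:-→d22:H1 -> H1
  lookup 96.54.254.193: bits 0110000000110110111111101100 walk d0:H3→d1:-→d2:-→d3:-→d4:-→d5:-→d6:-→d7:-→d8:-→d9:-→d10:-→d11:-→d12:-→d13:-→d14:-→d15:-→d16:-→d17:-→d18:-→d19:-→d20:-→d21:-→d22:H1→d23:-→d24:-→d25:-→d26:-→d27:-→d28:H1 -> H1
  add 3.0.0.0/8 -> H1 at depth 8
  add 3.30.144.224/28 -> H2 at depth 28
  lookup 96.54.254.197: bits 0110000000110110111111101100 walk d0:H3→d1:-→d2:-→d3:-→d4:-→d5:-→d6:-→d7:-→d8:-→d9:-→d10:-→d11:-→d12:-→d13:-→d14:-→d15:-→d16:-→d17:-→d18:-→d19:-→d20:-→d21:-→d22:H1→d23:-→d24:-→d25:-→d26:-→d27:-→d28:H1 -> H1
  add 177.72.0.0/13 -> H0 at depth 13
  lookup 96.54.253.186: bits 0110000000110110111111 walk d0:H3→d1:-→d2:-→d3:-→d4:-→d5:-→d6:-→d7:-→d8:-→d9:-→d10:-→d11:-→d12:-→d13:-→d14:-→d15:-→d16:-→d17:-→d18:-→d19:-→d20:-→d21:-→d22:H1 -> H1
  lookup 44.195.246.152: bits 001 walk d0:H3→d1:-→d2:-→d3:- -> H3
  lookup 177.77.80.1: bits 101100010100110101010 walk d0:H3→d1:-→d2:-→d3:-→d4:-→d5:-→d6:-→d7:-→d8:-→d9:-→d10:-→d11:-→d12:-→d13:H0→d14:-→d15:-→d16:-→d17:-→d18:-→d19:-→d20:H1→d21:- -> H1
  lookup 3.30.144.224: bits 0000001100011110100100001110 walk d0:H3→d1:-→d2:-→d3:-→d4:-→d5:-→d6:-→d7:-→d8:H1→d9:-→d10:-→d11:-→d12:-→d13:-→d14:-→d15:-→d16:-→d17:-→d18:-→d19:-→d20:-→d21:-→d22:-→d23:-→d24:-→d25:-→d26:-→d27:-→d28:H2 -> H2
  lookup 3.0.0.217: bits 00000011000 walk d0:H3→d1:-→d2:-→d3:-→d4:-→d5:-→d6:-→d7:-→d8:H1→d9:-→d10:-→d11:- -> H1
  lookup 96.54.252.1: bits 0110000000110110111111 walk d0:H3→d1:-→d2:-→d3:-→d4:-→d5:-→d6:-→d7:-→d8:-→d9:-→d10:-→d11:-→d12:-→d13:-→d14:-→d15:-→d16:-→d17:-→d18:-→d19:-→d20:-→d21:-→d22:H1 -> H1
  - 177.77.80.0/20 clear@20
  add 3.30.144.224/28 -> H1 at depth 28
  add 0.0.0.0/1 -> H2 at depth 1
  add 55.0.0.0/8 -> H0 at depth 8
  lookup 177.72.0.23: bits 1011000101001 walk d0:H3→d1:-→d2:-→d3:-→d4:-→d5:-→d6:-→d7:-→d8:-→d9:-→d10:-→d11:-→d12:-→d13:H0 -> H0

== LOOKUPS ==
["H1","no-route","H1","H1","H1","H1","H1","H1","H3","H1","H2","H1","H1","H0"]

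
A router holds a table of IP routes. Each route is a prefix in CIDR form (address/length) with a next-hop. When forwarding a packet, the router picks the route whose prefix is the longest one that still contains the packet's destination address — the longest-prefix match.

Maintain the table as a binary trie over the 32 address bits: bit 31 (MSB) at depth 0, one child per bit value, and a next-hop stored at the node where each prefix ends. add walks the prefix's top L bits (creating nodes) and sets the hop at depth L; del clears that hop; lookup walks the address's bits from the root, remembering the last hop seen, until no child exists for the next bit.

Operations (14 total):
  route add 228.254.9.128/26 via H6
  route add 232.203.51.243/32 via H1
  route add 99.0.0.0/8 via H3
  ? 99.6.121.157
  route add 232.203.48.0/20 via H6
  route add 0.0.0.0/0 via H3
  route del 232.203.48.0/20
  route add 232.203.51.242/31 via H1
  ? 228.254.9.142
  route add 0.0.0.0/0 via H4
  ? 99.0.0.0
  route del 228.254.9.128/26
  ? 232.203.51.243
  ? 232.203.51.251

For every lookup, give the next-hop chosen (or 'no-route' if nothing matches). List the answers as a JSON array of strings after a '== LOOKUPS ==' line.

Process each operation:
  + 228.254.9.128/26 (H6) depth=26
  + 232.203.51.243/32 (H1) depth=32
  + 99.0.0.0/8 (H3) depth=8
  Q 99.6.121.157: descend 01100011 ; hops seen [H3] ; pick H3
  + 232.203.48.0/20 (H6) depth=20
  + 0.0.0.0/0 (H3) depth=0
  - 232.203.48.0/20 clear@20
  + 232.203.51.242/31 (H1) depth=31
  Q 228.254.9.142: descend 11100100111111100000100110 ; hops seen [H3,H6] ; pick H6
  + 0.0.0.0/0 (H4) depth=0
  Q 99.0.0.0: descend 01100011 ; hops seen [H4,H3] ; pick H3
  - 228.254.9.128/26 clear@26
  Q 232.203.51.243: descend 11101000110010110011001111110011 ; hops seen [H4,H1,H1] ; pick H1
  Q 232.203.51.251: descend 1110100011001011001100111111 ; hops seen [H4] ; pick H4

== LOOKUPS ==
["H3","H6","H3","H1","H4"]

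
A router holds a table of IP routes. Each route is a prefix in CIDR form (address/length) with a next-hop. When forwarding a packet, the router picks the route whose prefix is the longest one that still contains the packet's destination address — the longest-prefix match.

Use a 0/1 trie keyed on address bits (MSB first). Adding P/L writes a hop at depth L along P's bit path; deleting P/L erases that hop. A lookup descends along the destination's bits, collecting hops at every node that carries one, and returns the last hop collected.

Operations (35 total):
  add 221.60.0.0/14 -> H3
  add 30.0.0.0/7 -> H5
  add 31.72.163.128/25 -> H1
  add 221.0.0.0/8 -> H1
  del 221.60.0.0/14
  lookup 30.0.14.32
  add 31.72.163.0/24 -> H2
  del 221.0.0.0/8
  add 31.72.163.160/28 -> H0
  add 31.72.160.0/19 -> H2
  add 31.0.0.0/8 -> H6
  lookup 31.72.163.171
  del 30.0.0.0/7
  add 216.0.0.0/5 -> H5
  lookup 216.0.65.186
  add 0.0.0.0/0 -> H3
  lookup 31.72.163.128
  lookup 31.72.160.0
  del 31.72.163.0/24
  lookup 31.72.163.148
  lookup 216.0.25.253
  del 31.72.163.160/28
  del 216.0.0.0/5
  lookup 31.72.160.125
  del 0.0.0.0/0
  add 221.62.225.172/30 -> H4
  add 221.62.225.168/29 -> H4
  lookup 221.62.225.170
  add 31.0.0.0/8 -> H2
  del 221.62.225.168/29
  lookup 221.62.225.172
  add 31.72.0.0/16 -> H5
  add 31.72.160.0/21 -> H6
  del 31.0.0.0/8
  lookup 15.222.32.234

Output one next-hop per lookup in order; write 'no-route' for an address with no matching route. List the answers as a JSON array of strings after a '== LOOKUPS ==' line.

Apply in order:
  + 221.60.0.0/14 (H3) depth=14
  + 30.0.0.0/7 (H5) depth=7
  + 31.72.163.128/25 (H1) depth=25
  + 221.0.0.0/8 (H1) depth=8
  - 221.60.0.0/14 clear@14
  lookup 30.0.14.32: bits 0001111 walk d0:-→d1:-→d2:-→d3:-→d4:-→d5:-→d6:-→d7:H5 -> H5
  + 31.72.163.0/24 (H2) depth=24
  - 221.0.0.0/8 clear@8
  + 31.72.163.160/28 (H0) depth=28
  + 31.72.160.0/19 (H2) depth=19
  + 31.0.0.0/8 (H6) depth=8
  lookup 31.72.163.171: bits 0001111101001000101000111010 walk d0:-→d1:-→d2:-→d3:-→d4:-→d5:-→d6:-→d7:H5→d8:H6→d9:-→d10:-→d11:-→d12:-→d13:-→d14:-→d15:-→d16:-→d17:-→d18:-→d19:H2→d20:-→d21:-→d22:-→d23:-→d24:H2→d25:H1→d26:-→d27:-→d28:H0 -> H0
  - 30.0.0.0/7 clear@7
  + 216.0.0.0/5 (H5) depth=5
  lookup 216.0.65.186: bits 11011 walk d0:-→d1:-→d2:-→d3:-→d4:-→d5:H5 -> H5
  + 0.0.0.0/0 (H3) depth=0
  lookup 31.72.163.128: bits 00011111010010001010001110 walk d0:H3→d1:-→d2:-→d3:-→d4:-→d5:-→d6:-→d7:-→d8:H6→d9:-→d10:-→d11:-→d12:-→d13:-→d14:-→d15:-→d16:-→d17:-→d18:-→d19:H2→d20:-→d21:-→d22:-→d23:-→d24:H2→d25:H1→d26:- -> H1
  lookup 31.72.160.0: bits 0001111101001000101000 walk d0:H3→d1:-→d2:-→d3:-→d4:-→d5:-→d6:-→d7:-→d8:H6→d9:-→d10:-→d11:-→d12:-→d13:-→d14:-→d15:-→d16:-→d17:-→d18:-→d19:H2→d20:-→d21:-→d22:- -> H2
  - 31.72.163.0/24 clear@24
  lookup 31.72.163.148: bits 00011111010010001010001110 walk d0:H3→d1:-→d2:-→d3:-→d4:-→d5:-→d6:-→d7:-→d8:H6→d9:-→d10:-→d11:-→d12:-→d13:-→d14:-→d15:-→d16:-→d17:-→d18:-→d19:H2→d20:-→d21:-→d22:-→d23:-→d24:-→d25:H1→d26:- -> H1
  lookup 216.0.25.253: bits 11011 walk d0:H3→d1:-→d2:-→d3:-→d4:-→d5:H5 -> H5
  - 31.72.163.160/28 clear@28
  - 216.0.0.0/5 clear@5
  lookup 31.72.160.125: bits 0001111101001000101000 walk d0:H3→d1:-→d2:-→d3:-→d4:-→d5:-→d6:-→d7:-→d8:H6→d9:-→d10:-→d11:-→d12:-→d13:-→d14:-→d15:-→d16:-→d17:-→d18:-→d19:H2→d20:-→d21:-→d22:- -> H2
  - 0.0.0.0/0 clear@0
  + 221.62.225.172/30 (H4) depth=30
  + 221.62.225.168/29 (H4) depth=29
  lookup 221.62.225.170: bits 11011101001111101110000110101 walk d0:-→d1:-→d2:-→d3:-→d4:-→d5:-→d6:-→d7:-→d8:-→d9:-→d10:-→d11:-→d12:-→d13:-→d14:-→d15:-→d16:-→d17:-→d18:-→d19:-→d20:-→d21:-→d22:-→d23:-→d24:-→d25:-→d26:-→d27:-→d28:-→d29:H4 -> H4
  + 31.0.0.0/8 (H2) depth=8
  - 221.62.225.168/29 clear@29
  lookup 221.62.225.172: bits 110111010011111011100001101011 walk d0:-→d1:-→d2:-→d3:-→d4:-→d5:-→d6:-→d7:-→d8:-→d9:-→d10:-→d11:-→d12:-→d13:-→d14:-→d15:-→d16:-→d17:-→d18:-→d19:-→d20:-→d21:-→d22:-→d23:-→d24:-→d25:-→d26:-→d27:-→d28:-→d29:-→d30:H4 -> H4
  + 31.72.0.0/16 (H5) depth=16
  + 31.72.160.0/21 (H6) depth=21
  - 31.0.0.0/8 clear@8
  lookup 15.222.32.234: bits 000 walk d0:-→d1:-→d2:-→d3:- -> no-route

== LOOKUPS ==
["H5","H0","H5","H1","H2","H1","H5","H2","H4","H4","no-route"]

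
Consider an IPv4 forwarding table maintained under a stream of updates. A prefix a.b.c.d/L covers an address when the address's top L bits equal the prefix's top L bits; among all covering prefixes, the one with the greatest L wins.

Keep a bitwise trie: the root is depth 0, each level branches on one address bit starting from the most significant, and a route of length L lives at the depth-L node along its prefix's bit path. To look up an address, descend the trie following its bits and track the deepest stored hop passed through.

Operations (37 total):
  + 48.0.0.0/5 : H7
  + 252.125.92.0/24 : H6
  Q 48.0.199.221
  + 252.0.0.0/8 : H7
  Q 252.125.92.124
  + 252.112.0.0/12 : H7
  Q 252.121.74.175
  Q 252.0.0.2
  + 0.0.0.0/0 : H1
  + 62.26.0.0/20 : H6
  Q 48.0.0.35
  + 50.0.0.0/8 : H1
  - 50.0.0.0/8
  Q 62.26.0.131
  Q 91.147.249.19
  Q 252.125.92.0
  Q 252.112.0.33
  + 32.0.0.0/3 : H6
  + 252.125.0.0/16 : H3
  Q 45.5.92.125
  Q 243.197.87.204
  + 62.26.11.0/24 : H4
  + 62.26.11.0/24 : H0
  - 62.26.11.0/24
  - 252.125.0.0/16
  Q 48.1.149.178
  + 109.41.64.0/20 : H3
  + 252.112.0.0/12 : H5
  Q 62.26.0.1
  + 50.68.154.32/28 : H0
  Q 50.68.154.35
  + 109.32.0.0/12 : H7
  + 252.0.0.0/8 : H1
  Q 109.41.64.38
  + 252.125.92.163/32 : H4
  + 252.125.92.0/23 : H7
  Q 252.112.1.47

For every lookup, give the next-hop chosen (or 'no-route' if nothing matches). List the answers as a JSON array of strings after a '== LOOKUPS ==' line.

Trace:
  add 48.0.0.0/5 -> H7 at depth 5
  add 252.125.92.0/24 -> H6 at depth 24
  ? 48.0.199.221  path d0:-→d1:-→d2:-→d3:-→d4:-→d5:H7  best=H7
  add 252.0.0.0/8 -> H7 at depth 8
  ? 252.125.92.124  path d0:-→d1:-→d2:-→d3:-→d4:-→d5:-→d6:-→d7:-→d8:H7→d9:-→d10:-→d11:-→d12:-→d13:-→d14:-→d15:-→d16:-→d17:-→d18:-→d19:-→d20:-→d21:-→d22:-→d23:-→d24:H6  best=H6
  add 252.112.0.0/12 -> H7 at depth 12
  ? 252.121.74.175  path d0:-→d1:-→d2:-→d3:-→d4:-→d5:-→d6:-→d7:-→d8:H7→d9:-→d10:-→d11:-→d12:H7→d13:-  best=H7
  ? 252.0.0.2  path d0:-→d1:-→d2:-→d3:-→d4:-→d5:-→d6:-→d7:-→d8:H7→d9:-  best=H7
  add 0.0.0.0/0 -> H1 at depth 0
  add 62.26.0.0/20 -> H6 at depth 20
  ? 48.0.0.35  path d0:H1→d1:-→d2:-→d3:-→d4:-→d5:H7  best=H7
  add 50.0.0.0/8 -> H1 at depth 8
  - 50.0.0.0/8 clear@8
  ? 62.26.0.131  path d0:H1→d1:-→d2:-→d3:-→d4:-→d5:-→d6:-→d7:-→d8:-→d9:-→d10:-→d11:-→d12:-→d13:-→d14:-→d15:-→d16:-→d17:-→d18:-→d19:-→d20:H6  best=H6
  ? 91.147.249.19  path d0:H1→d1:-  best=H1
  ? 252.125.92.0  path d0:H1→d1:-→d2:-→d3:-→d4:-→d5:-→d6:-→d7:-→d8:H7→d9:-→d10:-→d11:-→d12:H7→d13:-→d14:-→d15:-→d16:-→d17:-→d18:-→d19:-→d20:-→d21:-→d22:-→d23:-→d24:H6  best=H6
  ? 252.112.0.33  path d0:H1→d1:-→d2:-→d3:-→d4:-→d5:-→d6:-→d7:-→d8:H7→d9:-→d10:-→d11:-→d12:H7  best=H7
  add 32.0.0.0/3 -> H6 at depth 3
  add 252.125.0.0/16 -> H3 at depth 16
  ? 45.5.92.125  path d0:H1→d1:-→d2:-→d3:H6  best=H6
  ? 243.197.87.204  path d0:H1→d1:-→d2:-→d3:-→d4:-  best=H1
  add 62.26.11.0/24 -> H4 at depth 24
  add 62.26.11.0/24 -> H0 at depth 24
  - 62.26.11.0/24 clear@24
  - 252.125.0.0/16 clear@16
  ? 48.1.149.178  path d0:H1→d1:-→d2:-→d3:H6→d4:-→d5:H7→d6:-  best=H7
  add 109.41.64.0/20 -> H3 at depth 20
  add 252.112.0.0/12 -> H5 at depth 12
  ? 62.26.0.1  path d0:H1→d1:-→d2:-→d3:H6→d4:-→d5:-→d6:-→d7:-→d8:-→d9:-→d10:-→d11:-→d12:-→d13:-→d14:-→d15:-→d16:-→d17:-→d18:-→d19:-→d20:H6  best=H6
  add 50.68.154.32/28 -> H0 at depth 28
  ? 50.68.154.35  path d0:H1→d1:-→d2:-→d3:H6→d4:-→d5:H7→d6:-→d7:-→d8:-→d9:-→d10:-→d11:-→d12:-→d13:-→d14:-→d15:-→d16:-→d17:-→d18:-→d19:-→d20:-→d21:-→d22:-→d23:-→d24:-→d25:-→d26:-→d27:-→d28:H0  best=H0
  add 109.32.0.0/12 -> H7 at depth 12
  add 252.0.0.0/8 -> H1 at depth 8
  ? 109.41.64.38  path d0:H1→d1:-→d2:-→d3:-→d4:-→d5:-→d6:-→d7:-→d8:-→d9:-→d10:-→d11:-→d12:H7→d13:-→d14:-→d15:-→d16:-→d17:-→d18:-→d19:-→d20:H3  best=H3
  add 252.125.92.163/32 -> H4 at depth 32
  add 252.125.92.0/23 -> H7 at depth 23
  ? 252.112.1.47  path d0:H1→d1:-→d2:-→d3:-→d4:-→d5:-→d6:-→d7:-→d8:H1→d9:-→d10:-→d11:-→d12:H5  best=H5

== LOOKUPS ==
["H7","H6","H7","H7","H7","H6","H1","H6","H7","H6","H1","H7","H6","H0","H3","H5"]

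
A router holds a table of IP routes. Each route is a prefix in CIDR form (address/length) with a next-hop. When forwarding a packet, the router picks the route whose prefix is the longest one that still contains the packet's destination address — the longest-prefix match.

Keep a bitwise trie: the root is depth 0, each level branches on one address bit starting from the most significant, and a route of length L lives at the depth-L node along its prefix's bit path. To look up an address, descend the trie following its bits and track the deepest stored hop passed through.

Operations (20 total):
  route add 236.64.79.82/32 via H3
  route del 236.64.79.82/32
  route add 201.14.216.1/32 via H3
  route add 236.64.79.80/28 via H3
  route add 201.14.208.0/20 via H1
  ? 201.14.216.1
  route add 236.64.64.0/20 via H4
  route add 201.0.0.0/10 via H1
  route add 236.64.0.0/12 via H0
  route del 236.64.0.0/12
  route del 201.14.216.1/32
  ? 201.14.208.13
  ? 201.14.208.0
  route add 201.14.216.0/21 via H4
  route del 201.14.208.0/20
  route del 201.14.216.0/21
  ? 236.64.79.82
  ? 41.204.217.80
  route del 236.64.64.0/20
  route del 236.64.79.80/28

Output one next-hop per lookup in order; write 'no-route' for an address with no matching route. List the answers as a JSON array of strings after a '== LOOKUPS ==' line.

Process each operation:
  + 236.64.79.82/32 (H3) depth=32
  - 236.64.79.82/32 clear@32
  + 201.14.216.1/32 (H3) depth=32
  + 236.64.79.80/28 (H3) depth=28
  + 201.14.208.0/20 (H1) depth=20
  lookup 201.14.216.1: bits 11001001000011101101100000000001 walk d0:-→d1:-→d2:-→d3:-→d4:-→d5:-→d6:-→d7:-→d8:-→d9:-→d10:-→d11:-→d12:-→d13:-→d14:-→d15:-→d16:-→d17:-→d18:-→d19:-→d20:H1→d21:-→d22:-→d23:-→d24:-→d25:-→d26:-→d27:-→d28:-→d29:-→d30:-→d31:-→d32:H3 -> H3
  + 236.64.64.0/20 (H4) depth=20
  + 201.0.0.0/10 (H1) depth=10
  + 236.64.0.0/12 (H0) depth=12
  - 236.64.0.0/12 clear@12
  - 201.14.216.1/32 clear@32
  lookup 201.14.208.13: bits 11001001000011101101 walk d0:-→d1:-→d2:-→d3:-→d4:-→d5:-→d6:-→d7:-→d8:-→d9:-→d10:H1→d11:-→d12:-→d13:-→d14:-→d15:-→d16:-→d17:-→d18:-→d19:-→d20:H1 -> H1
  lookup 201.14.208.0: bits 11001001000011101101 walk d0:-→d1:-→d2:-→d3:-→d4:-→d5:-→d6:-→d7:-→d8:-→d9:-→d10:H1→d11:-→d12:-→d13:-→d14:-→d15:-→d16:-→d17:-→d18:-→d19:-→d20:H1 -> H1
  + 201.14.216.0/21 (H4) depth=21
  - 201.14.208.0/20 clear@20
  - 201.14.216.0/21 clear@21
  lookup 236.64.79.82: bits 11101100010000000100111101010010 walk d0:-→d1:-→d2:-→d3:-→d4:-→d5:-→d6:-→d7:-→d8:-→d9:-→d10:-→d11:-→d12:-→d13:-→d14:-→d15:-→d16:-→d17:-→d18:-→d19:-→d20:H4→d21:-→d22:-→d23:-→d24:-→d25:-→d26:-→d27:-→d28:H3→d29:-→d30:-→d31:-→d32:- -> H3
  lookup 41.204.217.80: bits ε walk d0:- -> no-route
  - 236.64.64.0/20 clear@20
  - 236.64.79.80/28 clear@28

== LOOKUPS ==
["H3","H1","H1","H3","no-route"]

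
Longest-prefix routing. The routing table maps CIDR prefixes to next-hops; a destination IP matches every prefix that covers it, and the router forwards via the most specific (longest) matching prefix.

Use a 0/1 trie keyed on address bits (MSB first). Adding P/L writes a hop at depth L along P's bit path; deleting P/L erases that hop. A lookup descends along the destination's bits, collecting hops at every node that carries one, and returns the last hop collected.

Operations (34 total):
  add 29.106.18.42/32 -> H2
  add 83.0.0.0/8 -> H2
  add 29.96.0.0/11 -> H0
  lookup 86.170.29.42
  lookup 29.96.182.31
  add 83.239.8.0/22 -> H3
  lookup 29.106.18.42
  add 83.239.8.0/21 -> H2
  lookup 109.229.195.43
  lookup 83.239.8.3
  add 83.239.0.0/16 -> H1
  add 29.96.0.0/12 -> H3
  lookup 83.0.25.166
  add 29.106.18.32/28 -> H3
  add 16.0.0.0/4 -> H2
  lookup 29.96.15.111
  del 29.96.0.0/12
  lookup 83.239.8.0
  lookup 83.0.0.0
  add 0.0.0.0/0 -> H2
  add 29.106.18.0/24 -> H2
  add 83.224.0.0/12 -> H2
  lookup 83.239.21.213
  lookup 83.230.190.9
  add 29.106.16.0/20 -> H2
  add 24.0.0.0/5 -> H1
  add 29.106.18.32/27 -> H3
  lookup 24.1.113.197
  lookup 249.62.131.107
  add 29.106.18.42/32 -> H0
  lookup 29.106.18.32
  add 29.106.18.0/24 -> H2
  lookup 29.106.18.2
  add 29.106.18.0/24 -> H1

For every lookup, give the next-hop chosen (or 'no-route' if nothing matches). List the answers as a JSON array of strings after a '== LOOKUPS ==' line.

Trace:
  add 29.106.18.42/32 -> H2 at depth 32
  add 83.0.0.0/8 -> H2 at depth 8
  add 29.96.0.0/11 -> H0 at depth 11
  ? 86.170.29.42  path d0:-→d1:-→d2:-→d3:-→d4:-→d5:-  best=no-route
  ? 29.96.182.31  path d0:-→d1:-→d2:-→d3:-→d4:-→d5:-→d6:-→d7:-→d8:-→d9:-→d10:-→d11:H0→d12:-  best=H0
  add 83.239.8.0/22 -> H3 at depth 22
  ? 29.106.18.42  path d0:-→d1:-→d2:-→d3:-→d4:-→d5:-→d6:-→d7:-→d8:-→d9:-→d10:-→d11:H0→d12:-→d13:-→d14:-→d15:-→d16:-→d17:-→d18:-→d19:-→d20:-→d21:-→d22:-→d23:-→d24:-→d25:-→d26:-→d27:-→d28:-→d29:-→d30:-→d31:-→d32:H2  best=H2
  add 83.239.8.0/21 -> H2 at depth 21
  ? 109.229.195.43  path d0:-→d1:-→d2:-  best=no-route
  ? 83.239.8.3  path d0:-→d1:-→d2:-→d3:-→d4:-→d5:-→d6:-→d7:-→d8:H2→d9:-→d10:-→d11:-→d12:-→d13:-→d14:-→d15:-→d16:-→d17:-→d18:-→d19:-→d20:-→d21:H2→d22:H3  best=H3
  add 83.239.0.0/16 -> H1 at depth 16
  add 29.96.0.0/12 -> H3 at depth 12
  ? 83.0.25.166  path d0:-→d1:-→d2:-→d3:-→d4:-→d5:-→d6:-→d7:-→d8:H2  best=H2
  add 29.106.18.32/28 -> H3 at depth 28
  add 16.0.0.0/4 -> H2 at depth 4
  ? 29.96.15.111  path d0:-→d1:-→d2:-→d3:-→d4:H2→d5:-→d6:-→d7:-→d8:-→d9:-→d10:-→d11:H0→d12:H3  best=H3
  - 29.96.0.0/12 clear@12
  ? 83.239.8.0  path d0:-→d1:-→d2:-→d3:-→d4:-→d5:-→d6:-→d7:-→d8:H2→d9:-→d10:-→d11:-→d12:-→d13:-→d14:-→d15:-→d16:H1→d17:-→d18:-→d19:-→d20:-→d21:H2→d22:H3  best=H3
  ? 83.0.0.0  path d0:-→d1:-→d2:-→d3:-→d4:-→d5:-→d6:-→d7:-→d8:H2  best=H2
  add 0.0.0.0/0 -> H2 at depth 0
  add 29.106.18.0/24 -> H2 at depth 24
  add 83.224.0.0/12 -> H2 at depth 12
  ? 83.239.21.213  path d0:H2→d1:-→d2:-→d3:-→d4:-→d5:-→d6:-→d7:-→d8:H2→d9:-→d10:-→d11:-→d12:H2→d13:-→d14:-→d15:-→d16:H1→d17:-→d18:-→d19:-  best=H1
  ? 83.230.190.9  path d0:H2→d1:-→d2:-→d3:-→d4:-→d5:-→d6:-→d7:-→d8:H2→d9:-→d10:-→d11:-→d12:H2  best=H2
  add 29.106.16.0/20 -> H2 at depth 20
  add 24.0.0.0/5 -> H1 at depth 5
  add 29.106.18.32/27 -> H3 at depth 27
  ? 24.1.113.197  path d0:H2→d1:-→d2:-→d3:-→d4:H2→d5:H1  best=H1
  ? 249.62.131.107  path d0:H2  best=H2
  add 29.106.18.42/32 -> H0 at depth 32
  ? 29.106.18.32  path d0:H2→d1:-→d2:-→d3:-→d4:H2→d5:H1→d6:-→d7:-→d8:-→d9:-→d10:-→d11:H0→d12:-→d13:-→d14:-→d15:-→d16:-→d17:-→d18:-→d19:-→d20:H2→d21:-→d22:-→d23:-→d24:H2→d25:-→d26:-→d27:H3→d28:H3  best=H3
  add 29.106.18.0/24 -> H2 at depth 24
  ? 29.106.18.2  path d0:H2→d1:-→d2:-→d3:-→d4:H2→d5:H1→d6:-→d7:-→d8:-→d9:-→d10:-→d11:H0→d12:-→d13:-→d14:-→d15:-→d16:-→d17:-→d18:-→d19:-→d20:H2→d21:-→d22:-→d23:-→d24:H2→d25:-→d26:-  best=H2
  add 29.106.18.0/24 -> H1 at depth 24

== LOOKUPS ==
["no-route","H0","H2","no-route","H3","H2","H3","H3","H2","H1","H2","H1","H2","H3","H2"]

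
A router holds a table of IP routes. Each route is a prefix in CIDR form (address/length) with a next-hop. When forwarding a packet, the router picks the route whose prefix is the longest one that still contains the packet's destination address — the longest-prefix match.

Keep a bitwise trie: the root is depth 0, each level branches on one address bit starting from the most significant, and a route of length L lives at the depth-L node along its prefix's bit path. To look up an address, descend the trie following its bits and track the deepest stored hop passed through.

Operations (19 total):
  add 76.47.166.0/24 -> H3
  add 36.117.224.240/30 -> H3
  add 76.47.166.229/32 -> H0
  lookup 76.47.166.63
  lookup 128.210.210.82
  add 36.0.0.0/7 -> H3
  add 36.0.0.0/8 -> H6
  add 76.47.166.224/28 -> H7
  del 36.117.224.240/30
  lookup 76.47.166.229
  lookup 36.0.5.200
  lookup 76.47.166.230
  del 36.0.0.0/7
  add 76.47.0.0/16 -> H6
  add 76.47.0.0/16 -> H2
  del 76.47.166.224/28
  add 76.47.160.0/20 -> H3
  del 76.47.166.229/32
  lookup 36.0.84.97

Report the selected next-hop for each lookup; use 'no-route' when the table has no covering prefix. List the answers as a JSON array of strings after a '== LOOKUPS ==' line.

Process each operation:
  add 76.47.166.0/24 -> H3 at depth 24
  add 36.117.224.240/30 -> H3 at depth 30
  add 76.47.166.229/32 -> H0 at depth 32
  ? 76.47.166.63  path d0:-→d1:-→d2:-→d3:-→d4:-→d5:-→d6:-→d7:-→d8:-→d9:-→d10:-→d11:-→d12:-→d13:-→d14:-→d15:-→d16:-→d17:-→d18:-→d19:-→d20:-→d21:-→d22:-→d23:-→d24:H3  best=H3
  ? 128.210.210.82  path d0:-  best=no-route
  add 36.0.0.0/7 -> H3 at depth 7
  add 36.0.0.0/8 -> H6 at depth 8
  add 76.47.166.224/28 -> H7 at depth 28
  del 36.117.224.240/30 (clear depth 30)
  ? 76.47.166.229  path d0:-→d1:-→d2:-→d3:-→d4:-→d5:-→d6:-→d7:-→d8:-→d9:-→d10:-→d11:-→d12:-→d13:-→d14:-→d15:-→d16:-→d17:-→d18:-→d19:-→d20:-→d21:-→d22:-→d23:-→d24:H3→d25:-→d26:-→d27:-→d28:H7→d29:-→d30:-→d31:-→d32:H0  best=H0
  ? 36.0.5.200  path d0:-→d1:-→d2:-→d3:-→d4:-→d5:-→d6:-→d7:H3→d8:H6→d9:-  best=H6
  ? 76.47.166.230  path d0:-→d1:-→d2:-→d3:-→d4:-→d5:-→d6:-→d7:-→d8:-→d9:-→d10:-→d11:-→d12:-→d13:-→d14:-→d15:-→d16:-→d17:-→d18:-→d19:-→d20:-→d21:-→d22:-→d23:-→d24:H3→d25:-→d26:-→d27:-→d28:H7→d29:-→d30:-  best=H7
  del 36.0.0.0/7 (clear depth 7)
  add 76.47.0.0/16 -> H6 at depth 16
  add 76.47.0.0/16 -> H2 at depth 16
  del 76.47.166.224/28 (clear depth 28)
  add 76.47.160.0/20 -> H3 at depth 20
  del 76.47.166.229/32 (clear depth 32)
  ? 36.0.84.97  path d0:-→d1:-→d2:-→d3:-→d4:-→d5:-→d6:-→d7:-→d8:H6→d9:-  best=H6

== LOOKUPS ==
["H3","no-route","H0","H6","H7","H6"]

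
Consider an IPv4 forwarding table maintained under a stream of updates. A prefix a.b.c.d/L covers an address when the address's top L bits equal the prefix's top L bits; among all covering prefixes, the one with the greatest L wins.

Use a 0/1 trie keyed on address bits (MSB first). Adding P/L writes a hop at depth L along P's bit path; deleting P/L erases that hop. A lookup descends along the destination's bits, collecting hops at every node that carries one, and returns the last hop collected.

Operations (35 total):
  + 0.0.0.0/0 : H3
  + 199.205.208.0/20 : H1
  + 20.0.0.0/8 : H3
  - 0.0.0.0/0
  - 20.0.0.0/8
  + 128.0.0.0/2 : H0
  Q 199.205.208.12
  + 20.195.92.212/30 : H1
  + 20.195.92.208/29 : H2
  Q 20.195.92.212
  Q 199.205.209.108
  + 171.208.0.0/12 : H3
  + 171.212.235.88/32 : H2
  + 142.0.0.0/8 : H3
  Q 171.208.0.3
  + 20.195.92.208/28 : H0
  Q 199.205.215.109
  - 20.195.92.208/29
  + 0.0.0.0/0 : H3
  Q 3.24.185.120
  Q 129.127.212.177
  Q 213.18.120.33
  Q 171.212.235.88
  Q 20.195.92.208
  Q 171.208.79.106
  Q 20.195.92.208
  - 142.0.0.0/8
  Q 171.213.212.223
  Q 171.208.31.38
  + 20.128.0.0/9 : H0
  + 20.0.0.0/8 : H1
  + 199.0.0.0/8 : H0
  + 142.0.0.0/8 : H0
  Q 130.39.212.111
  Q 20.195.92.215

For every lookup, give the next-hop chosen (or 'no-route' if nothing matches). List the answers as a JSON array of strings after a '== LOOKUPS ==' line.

Process each operation:
  + 0.0.0.0/0 (H3) depth=0
  + 199.205.208.0/20 (H1) depth=20
  + 20.0.0.0/8 (H3) depth=8
  del 0.0.0.0/0 (clear depth 0)
  del 20.0.0.0/8 (clear depth 8)
  + 128.0.0.0/2 (H0) depth=2
  Q 199.205.208.12: descend 11000111110011011101 ; hops seen [H1] ; pick H1
  + 20.195.92.212/30 (H1) depth=30
  + 20.195.92.208/29 (H2) depth=29
  Q 20.195.92.212: descend 000101001100001101011100110101 ; hops seen [H2,H1] ; pick H1
  Q 199.205.209.108: descend 11000111110011011101 ; hops seen [H1] ; pick H1
  + 171.208.0.0/12 (H3) depth=12
  + 171.212.235.88/32 (H2) depth=32
  + 142.0.0.0/8 (H3) depth=8
  Q 171.208.0.3: descend 1010101111010 ; hops seen [H0,H3] ; pick H3
  + 20.195.92.208/28 (H0) depth=28
  Q 199.205.215.109: descend 11000111110011011101 ; hops seen [H1] ; pick H1
  del 20.195.92.208/29 (clear depth 29)
  + 0.0.0.0/0 (H3) depth=0
  Q 3.24.185.120: descend 000 ; hops seen [H3] ; pick H3
  Q 129.127.212.177: descend 1000 ; hops seen [H3,H0] ; pick H0
  Q 213.18.120.33: descend 110 ; hops seen [H3] ; pick H3
  Q 171.212.235.88: descend 10101011110101001110101101011000 ; hops seen [H3,H0,H3,H2] ; pick H2
  Q 20.195.92.208: descend 00010100110000110101110011010 ; hops seen [H3,H0] ; pick H0
  Q 171.208.79.106: descend 1010101111010 ; hops seen [H3,H0,H3] ; pick H3
  Q 20.195.92.208: descend 00010100110000110101110011010 ; hops seen [H3,H0] ; pick H0
  del 142.0.0.0/8 (clear depth 8)
  Q 171.213.212.223: descend 101010111101010 ; hops seen [H3,H0,H3] ; pick H3
  Q 171.208.31.38: descend 1010101111010 ; hops seen [H3,H0,H3] ; pick H3
  + 20.128.0.0/9 (H0) depth=9
  + 20.0.0.0/8 (H1) depth=8
  + 199.0.0.0/8 (H0) depth=8
  + 142.0.0.0/8 (H0) depth=8
  Q 130.39.212.111: descend 1000 ; hops seen [H3,H0] ; pick H0
  Q 20.195.92.215: descend 000101001100001101011100110101 ; hops seen [H3,H1,H0,H0,H1] ; pick H1

== LOOKUPS ==
["H1","H1","H1","H3","H1","H3","H0","H3","H2","H0","H3","H0","H3","H3","H0","H1"]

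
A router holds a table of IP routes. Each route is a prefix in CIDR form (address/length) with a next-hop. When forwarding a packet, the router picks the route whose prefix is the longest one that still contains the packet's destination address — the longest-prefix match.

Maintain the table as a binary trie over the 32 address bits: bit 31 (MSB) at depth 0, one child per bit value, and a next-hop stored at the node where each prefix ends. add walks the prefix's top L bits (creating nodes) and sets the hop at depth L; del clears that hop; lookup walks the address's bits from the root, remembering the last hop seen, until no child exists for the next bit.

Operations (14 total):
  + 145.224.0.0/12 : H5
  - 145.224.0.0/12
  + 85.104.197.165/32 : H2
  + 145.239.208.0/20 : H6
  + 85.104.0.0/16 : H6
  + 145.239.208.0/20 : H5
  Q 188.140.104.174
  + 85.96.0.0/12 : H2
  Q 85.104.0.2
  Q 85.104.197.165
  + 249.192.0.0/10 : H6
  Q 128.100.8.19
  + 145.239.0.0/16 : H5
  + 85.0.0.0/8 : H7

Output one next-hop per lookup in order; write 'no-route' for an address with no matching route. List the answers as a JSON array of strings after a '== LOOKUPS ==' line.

Apply in order:
  add 145.224.0.0/12 -> H5 at depth 12
  - 145.224.0.0/12 clear@12
  add 85.104.197.165/32 -> H2 at depth 32
  add 145.239.208.0/20 -> H6 at depth 20
  add 85.104.0.0/16 -> H6 at depth 16
  add 145.239.208.0/20 -> H5 at depth 20
  ? 188.140.104.174  path d0:-→d1:-→d2:-  best=no-route
  add 85.96.0.0/12 -> H2 at depth 12
  ? 85.104.0.2  path d0:-→d1:-→d2:-→d3:-→d4:-→d5:-→d6:-→d7:-→d8:-→d9:-→d10:-→d11:-→d12:H2→d13:-→d14:-→d15:-→d16:H6  best=H6
  ? 85.104.197.165  path d0:-→d1:-→d2:-→d3:-→d4:-→d5:-→d6:-→d7:-→d8:-→d9:-→d10:-→d11:-→d12:H2→d13:-→d14:-→d15:-→d16:H6→d17:-→d18:-→d19:-→d20:-→d21:-→d22:-→d23:-→d24:-→d25:-→d26:-→d27:-→d28:-→d29:-→d30:-→d31:-→d32:H2  best=H2
  add 249.192.0.0/10 -> H6 at depth 10
  ? 128.100.8.19  path d0:-→d1:-→d2:-→d3:-  best=no-route
  add 145.239.0.0/16 -> H5 at depth 16
  add 85.0.0.0/8 -> H7 at depth 8

== LOOKUPS ==
["no-route","H6","H2","no-route"]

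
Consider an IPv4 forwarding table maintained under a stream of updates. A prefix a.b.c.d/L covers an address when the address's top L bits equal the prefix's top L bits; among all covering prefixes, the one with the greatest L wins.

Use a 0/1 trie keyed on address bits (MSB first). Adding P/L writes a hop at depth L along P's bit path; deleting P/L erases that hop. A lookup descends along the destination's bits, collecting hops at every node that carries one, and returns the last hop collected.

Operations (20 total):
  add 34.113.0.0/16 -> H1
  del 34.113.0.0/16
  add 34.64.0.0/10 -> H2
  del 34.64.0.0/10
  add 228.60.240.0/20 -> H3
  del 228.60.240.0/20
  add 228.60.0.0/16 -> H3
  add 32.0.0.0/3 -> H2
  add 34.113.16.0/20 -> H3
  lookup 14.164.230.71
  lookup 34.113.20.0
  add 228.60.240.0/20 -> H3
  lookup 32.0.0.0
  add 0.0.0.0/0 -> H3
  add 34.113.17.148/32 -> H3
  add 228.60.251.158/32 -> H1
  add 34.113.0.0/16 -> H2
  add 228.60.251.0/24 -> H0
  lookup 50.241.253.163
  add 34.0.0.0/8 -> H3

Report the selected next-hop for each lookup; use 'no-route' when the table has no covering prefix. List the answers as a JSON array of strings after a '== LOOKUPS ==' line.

Process each operation:
  add 34.113.0.0/16 -> H1 at depth 16
  - 34.113.0.0/16 clear@16
  add 34.64.0.0/10 -> H2 at depth 10
  - 34.64.0.0/10 clear@10
  add 228.60.240.0/20 -> H3 at depth 20
  - 228.60.240.0/20 clear@20
  add 228.60.0.0/16 -> H3 at depth 16
  add 32.0.0.0/3 -> H2 at depth 3
  add 34.113.16.0/20 -> H3 at depth 20
  Q 14.164.230.71: descend 00 ; hops seen [∅] ; pick no-route
  Q 34.113.20.0: descend 00100010011100010001 ; hops seen [H2,H3] ; pick H3
  add 228.60.240.0/20 -> H3 at depth 20
  Q 32.0.0.0: descend 001000 ; hops seen [H2] ; pick H2
  add 0.0.0.0/0 -> H3 at depth 0
  add 34.113.17.148/32 -> H3 at depth 32
  add 228.60.251.158/32 -> H1 at depth 32
  add 34.113.0.0/16 -> H2 at depth 16
  add 228.60.251.0/24 -> H0 at depth 24
  Q 50.241.253.163: descend 001 ; hops seen [H3,H2] ; pick H2
  add 34.0.0.0/8 -> H3 at depth 8

== LOOKUPS ==
["no-route","H3","H2","H2"]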